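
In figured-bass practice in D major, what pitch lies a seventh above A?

G

Counting 6 letter steps above A lands on G; in D major, that letter is G.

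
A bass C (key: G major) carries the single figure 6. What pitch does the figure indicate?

A

Counting 5 letter steps above C lands on A; in G major, that letter is A.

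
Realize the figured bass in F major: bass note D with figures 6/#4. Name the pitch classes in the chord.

A fourth above D in this key is G, raised to G# by the sharp.
A sixth above D in this key is Bb.

D, G#, Bb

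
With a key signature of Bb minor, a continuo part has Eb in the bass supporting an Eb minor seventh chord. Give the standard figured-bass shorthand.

7

Eb is the root of Eb minor seventh, so the chord is in root position.
A seventh chord in root position is figured 7/5/3, conventionally abbreviated 7.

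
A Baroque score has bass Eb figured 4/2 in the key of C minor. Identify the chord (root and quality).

The figures 4/2 indicate a seventh chord in third inversion.
In third inversion the root lies a second above the bass: a second above Eb in C minor is F.
The chord tones are Eb, F, Ab, C, giving F minor seventh.

F minor seventh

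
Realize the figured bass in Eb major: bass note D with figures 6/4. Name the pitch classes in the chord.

D, G, Bb

A fourth above D in this key is G.
A sixth above D in this key is Bb.
Together with the bass D, this spells G minor in second inversion.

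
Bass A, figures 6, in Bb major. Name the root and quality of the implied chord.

F major

The figures 6 indicate a triad in first inversion.
In first inversion the root lies a sixth above the bass: a sixth above A in Bb major is F.
The chord tones are A, C, F, giving F major.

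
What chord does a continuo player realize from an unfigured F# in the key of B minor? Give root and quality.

An unfigured bass indicates a triad in root position.
In root position the bass is the root, so the root is F#.
The chord tones are F#, A, C#, giving F# minor.

F# minor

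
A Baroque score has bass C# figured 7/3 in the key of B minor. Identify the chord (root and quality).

The figures 7/3 indicate a seventh chord in root position.
In root position the bass is the root, so the root is C#.
The chord tones are C#, E, G, B, giving C# half-diminished seventh.

C# half-diminished seventh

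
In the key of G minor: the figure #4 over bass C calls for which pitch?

F#

Counting 3 letter steps above C lands on F; in G minor, that letter is F.
The #4 figure raises it a semitone, giving F#.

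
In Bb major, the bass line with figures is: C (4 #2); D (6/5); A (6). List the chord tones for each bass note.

C (6/4/#2): C, D#, F, A.
D (6/5/3): D, F, A, Bb.
A (6/3): A, C, F.

C, D#, F, A | D, F, A, Bb | A, C, F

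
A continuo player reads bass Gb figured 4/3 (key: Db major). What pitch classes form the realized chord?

The written figures 4/3 are shorthand for 6/4/3: the 6 is implied.
A third above Gb in this key is Bb.
A fourth above Gb in this key is C.
A sixth above Gb in this key is Eb.
Together with the bass Gb, this spells C half-diminished seventh in second inversion.

Gb, Bb, C, Eb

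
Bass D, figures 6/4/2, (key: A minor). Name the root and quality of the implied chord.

E minor seventh

The figures 6/4/2 indicate a seventh chord in third inversion.
In third inversion the root lies a second above the bass: a second above D in A minor is E.
The chord tones are D, E, G, B, giving E minor seventh.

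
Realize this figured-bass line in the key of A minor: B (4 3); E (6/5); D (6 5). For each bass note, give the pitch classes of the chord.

B, D, E, G | E, G, B, C | D, F, A, B

B (6/4/3): B, D, E, G.
E (6/5/3): E, G, B, C.
D (6/5/3): D, F, A, B.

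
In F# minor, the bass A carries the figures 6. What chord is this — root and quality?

F# minor

The figures 6 indicate a triad in first inversion.
In first inversion the root lies a sixth above the bass: a sixth above A in F# minor is F#.
The chord tones are A, C#, F#, giving F# minor.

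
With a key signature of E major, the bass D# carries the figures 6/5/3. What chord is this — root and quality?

The figures 6/5/3 indicate a seventh chord in first inversion.
In first inversion the root lies a sixth above the bass: a sixth above D# in E major is B.
The chord tones are D#, F#, A, B, giving B dominant seventh.

B dominant seventh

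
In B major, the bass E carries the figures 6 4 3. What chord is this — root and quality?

A# half-diminished seventh

The figures 6 4 3 indicate a seventh chord in second inversion.
In second inversion the root lies a fourth above the bass: a fourth above E in B major is A#.
The chord tones are E, G#, A#, C#, giving A# half-diminished seventh.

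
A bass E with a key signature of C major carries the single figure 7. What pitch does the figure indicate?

Counting 6 letter steps above E lands on D; in C major, that letter is D.

D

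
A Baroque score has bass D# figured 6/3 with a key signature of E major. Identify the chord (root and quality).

B major

The figures 6/3 indicate a triad in first inversion.
In first inversion the root lies a sixth above the bass: a sixth above D# in E major is B.
The chord tones are D#, F#, B, giving B major.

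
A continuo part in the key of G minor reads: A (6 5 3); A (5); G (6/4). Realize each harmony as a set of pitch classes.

A, C, Eb, F | A, C, Eb | G, C, Eb

A (6/5/3): A, C, Eb, F.
A (5/3): A, C, Eb.
G (6/4): G, C, Eb.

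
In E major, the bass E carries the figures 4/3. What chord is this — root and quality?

The figures 4/3 indicate a seventh chord in second inversion.
In second inversion the root lies a fourth above the bass: a fourth above E in E major is A.
The chord tones are E, G#, A, C#, giving A major seventh.

A major seventh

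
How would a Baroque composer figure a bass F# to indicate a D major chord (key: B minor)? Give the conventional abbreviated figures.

6

F# is the third of D major, so the chord is in first inversion.
A triad in first inversion is figured 6/3, conventionally abbreviated 6.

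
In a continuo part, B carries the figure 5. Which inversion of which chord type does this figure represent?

triad, root position

5 is shorthand for 5/3.
Intervals of 5/3 above the bass form a triad; the bass is the root, so this is root position.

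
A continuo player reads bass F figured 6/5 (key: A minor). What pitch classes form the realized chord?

F, A, C, D

The written figures 6/5 are shorthand for 6/5/3: the 3 is implied.
A third above F in this key is A.
A fifth above F in this key is C.
A sixth above F in this key is D.
Together with the bass F, this spells D minor seventh in first inversion.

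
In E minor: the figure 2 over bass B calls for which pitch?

C

Counting 1 letter step above B lands on C; in E minor, that letter is C.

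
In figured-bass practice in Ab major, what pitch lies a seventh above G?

Counting 6 letter steps above G lands on F; in Ab major, that letter is F.

F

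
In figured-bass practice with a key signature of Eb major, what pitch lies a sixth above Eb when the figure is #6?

Counting 5 letter steps above Eb lands on C; in Eb major, that letter is C.
The #6 figure raises it a semitone, giving C#.

C#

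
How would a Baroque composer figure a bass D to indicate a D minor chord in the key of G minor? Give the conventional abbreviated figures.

no figures

D is the root of D minor, so the chord is in root position.
A triad in root position is figured 5/3, conventionally abbreviated (no figures — root-position triad).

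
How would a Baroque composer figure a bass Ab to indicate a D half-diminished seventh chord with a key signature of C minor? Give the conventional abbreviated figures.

Ab is the fifth of D half-diminished seventh, so the chord is in second inversion.
A seventh chord in second inversion is figured 6/4/3, conventionally abbreviated 4/3.

4/3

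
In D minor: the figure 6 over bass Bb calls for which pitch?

G

Counting 5 letter steps above Bb lands on G; in D minor, that letter is G.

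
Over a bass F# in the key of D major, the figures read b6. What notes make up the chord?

F#, A, Db

The written figures b6 are shorthand for 6/3: the 3 is implied.
A third above F# in this key is A.
A sixth above F# in this key is D, lowered to Db by the flat.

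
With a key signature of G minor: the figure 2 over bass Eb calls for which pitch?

Counting 1 letter step above Eb lands on F; in G minor, that letter is F.

F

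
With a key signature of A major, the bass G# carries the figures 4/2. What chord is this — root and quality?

A major seventh

The figures 4/2 indicate a seventh chord in third inversion.
In third inversion the root lies a second above the bass: a second above G# in A major is A.
The chord tones are G#, A, C#, E, giving A major seventh.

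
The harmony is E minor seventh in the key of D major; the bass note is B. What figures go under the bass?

B is the fifth of E minor seventh, so the chord is in second inversion.
A seventh chord in second inversion is figured 6/4/3, conventionally abbreviated 4/3.

4/3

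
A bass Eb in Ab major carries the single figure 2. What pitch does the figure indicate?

F

Counting 1 letter step above Eb lands on F; in Ab major, that letter is F.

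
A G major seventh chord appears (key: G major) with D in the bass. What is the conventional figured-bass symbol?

4/3

D is the fifth of G major seventh, so the chord is in second inversion.
A seventh chord in second inversion is figured 6/4/3, conventionally abbreviated 4/3.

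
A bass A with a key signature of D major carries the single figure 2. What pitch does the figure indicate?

B

Counting 1 letter step above A lands on B; in D major, that letter is B.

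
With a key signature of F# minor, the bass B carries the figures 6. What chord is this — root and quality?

The figures 6 indicate a triad in first inversion.
In first inversion the root lies a sixth above the bass: a sixth above B in F# minor is G#.
The chord tones are B, D, G#, giving G# diminished.

G# diminished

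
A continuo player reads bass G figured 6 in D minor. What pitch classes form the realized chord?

The written figures 6 are shorthand for 6/3: the 3 is implied.
A third above G in this key is Bb.
A sixth above G in this key is E.
Together with the bass G, this spells E diminished in first inversion.

G, Bb, E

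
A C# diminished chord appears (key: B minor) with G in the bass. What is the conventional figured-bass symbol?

6/4

G is the fifth of C# diminished, so the chord is in second inversion.
A triad in second inversion is figured 6/4, conventionally abbreviated 6/4.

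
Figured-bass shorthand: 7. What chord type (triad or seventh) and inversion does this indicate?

seventh chord, root position

7 is shorthand for 7/5/3.
Intervals of 7/5/3 above the bass form a seventh chord; the bass is the root, so this is root position.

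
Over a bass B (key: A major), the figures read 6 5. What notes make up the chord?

B, D, F#, G#

The written figures 6 5 are shorthand for 6/5/3: the 3 is implied.
A third above B in this key is D.
A fifth above B in this key is F#.
A sixth above B in this key is G#.
Together with the bass B, this spells G# half-diminished seventh in first inversion.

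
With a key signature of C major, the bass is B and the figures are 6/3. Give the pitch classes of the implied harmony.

B, D, G

A third above B in this key is D.
A sixth above B in this key is G.
Together with the bass B, this spells G major in first inversion.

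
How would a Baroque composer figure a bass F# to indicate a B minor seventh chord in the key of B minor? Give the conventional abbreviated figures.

4/3

F# is the fifth of B minor seventh, so the chord is in second inversion.
A seventh chord in second inversion is figured 6/4/3, conventionally abbreviated 4/3.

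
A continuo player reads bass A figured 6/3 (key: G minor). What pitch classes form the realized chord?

A third above A in this key is C.
A sixth above A in this key is F.
Together with the bass A, this spells F major in first inversion.

A, C, F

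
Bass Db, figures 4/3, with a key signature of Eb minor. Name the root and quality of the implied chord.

Gb major seventh

The figures 4/3 indicate a seventh chord in second inversion.
In second inversion the root lies a fourth above the bass: a fourth above Db in Eb minor is Gb.
The chord tones are Db, F, Gb, Bb, giving Gb major seventh.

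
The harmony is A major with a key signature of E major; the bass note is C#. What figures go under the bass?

6

C# is the third of A major, so the chord is in first inversion.
A triad in first inversion is figured 6/3, conventionally abbreviated 6.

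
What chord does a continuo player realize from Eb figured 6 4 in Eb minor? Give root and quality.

The figures 6 4 indicate a triad in second inversion.
In second inversion the root lies a fourth above the bass: a fourth above Eb in Eb minor is Ab.
The chord tones are Eb, Ab, Cb, giving Ab minor.

Ab minor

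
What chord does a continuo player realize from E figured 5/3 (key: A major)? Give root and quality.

E major

The figures 5/3 indicate a triad in root position.
In root position the bass is the root, so the root is E.
The chord tones are E, G#, B, giving E major.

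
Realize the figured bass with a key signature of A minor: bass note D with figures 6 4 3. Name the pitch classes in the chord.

A third above D in this key is F.
A fourth above D in this key is G.
A sixth above D in this key is B.
Together with the bass D, this spells G dominant seventh in second inversion.

D, F, G, B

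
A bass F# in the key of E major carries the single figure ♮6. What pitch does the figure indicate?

Counting 5 letter steps above F# lands on D; in E major, that letter is D#.
The ♮6 figure makes it natural, giving D.

D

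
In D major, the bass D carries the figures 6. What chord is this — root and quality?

B minor

The figures 6 indicate a triad in first inversion.
In first inversion the root lies a sixth above the bass: a sixth above D in D major is B.
The chord tones are D, F#, B, giving B minor.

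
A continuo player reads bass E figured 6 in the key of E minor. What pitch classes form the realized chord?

E, G, C

The written figures 6 are shorthand for 6/3: the 3 is implied.
A third above E in this key is G.
A sixth above E in this key is C.
Together with the bass E, this spells C major in first inversion.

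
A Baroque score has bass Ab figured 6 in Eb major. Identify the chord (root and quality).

F minor

The figures 6 indicate a triad in first inversion.
In first inversion the root lies a sixth above the bass: a sixth above Ab in Eb major is F.
The chord tones are Ab, C, F, giving F minor.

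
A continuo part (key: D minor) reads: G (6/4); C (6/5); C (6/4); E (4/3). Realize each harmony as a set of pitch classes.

G, C, E | C, E, G, A | C, F, A | E, G, A, C

G (6/4): G, C, E.
C (6/5/3): C, E, G, A.
C (6/4): C, F, A.
E (6/4/3): E, G, A, C.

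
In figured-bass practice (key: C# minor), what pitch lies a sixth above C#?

A

Counting 5 letter steps above C# lands on A; in C# minor, that letter is A.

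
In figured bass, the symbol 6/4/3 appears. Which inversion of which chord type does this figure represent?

Intervals of 6/4/3 above the bass form a seventh chord; the bass is the fifth, so this is second inversion.

seventh chord, second inversion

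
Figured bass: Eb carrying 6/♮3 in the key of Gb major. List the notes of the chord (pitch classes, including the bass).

A third above Eb in this key is Gb, made natural (G) by the ♮ figure.
A sixth above Eb in this key is Cb.
Together with the bass Eb, this spells Cb augmented in first inversion.

Eb, G, Cb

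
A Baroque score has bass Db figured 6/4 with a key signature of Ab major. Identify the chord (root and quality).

The figures 6/4 indicate a triad in second inversion.
In second inversion the root lies a fourth above the bass: a fourth above Db in Ab major is G.
The chord tones are Db, G, Bb, giving G diminished.

G diminished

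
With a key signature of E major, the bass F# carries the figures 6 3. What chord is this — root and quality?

D# diminished

The figures 6 3 indicate a triad in first inversion.
In first inversion the root lies a sixth above the bass: a sixth above F# in E major is D#.
The chord tones are F#, A, D#, giving D# diminished.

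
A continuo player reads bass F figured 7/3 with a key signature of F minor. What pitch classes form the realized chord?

The written figures 7/3 are shorthand for 7/5/3: the 5 is implied.
A third above F in this key is Ab.
A fifth above F in this key is C.
A seventh above F in this key is Eb.
Together with the bass F, this spells F minor seventh in root position.

F, Ab, C, Eb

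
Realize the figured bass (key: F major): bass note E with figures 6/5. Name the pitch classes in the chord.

The written figures 6/5 are shorthand for 6/5/3: the 3 is implied.
A third above E in this key is G.
A fifth above E in this key is Bb.
A sixth above E in this key is C.
Together with the bass E, this spells C dominant seventh in first inversion.

E, G, Bb, C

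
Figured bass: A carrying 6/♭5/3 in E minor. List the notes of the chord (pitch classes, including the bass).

A third above A in this key is C.
A fifth above A in this key is E, lowered to Eb by the flat.
A sixth above A in this key is F#.
Together with the bass A, this spells F# diminished seventh in first inversion.

A, C, Eb, F#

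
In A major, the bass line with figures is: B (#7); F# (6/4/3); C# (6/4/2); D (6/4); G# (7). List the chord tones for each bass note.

B (#7/5/3): B, D, F#, A#.
F# (6/4/3): F#, A, B, D.
C# (6/4/2): C#, D, F#, A.
D (6/4): D, G#, B.
G# (7/5/3): G#, B, D, F#.

B, D, F#, A# | F#, A, B, D | C#, D, F#, A | D, G#, B | G#, B, D, F#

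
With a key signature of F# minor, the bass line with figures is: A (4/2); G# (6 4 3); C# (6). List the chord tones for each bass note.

A (6/4/2): A, B, D, F#.
G# (6/4/3): G#, B, C#, E.
C# (6/3): C#, E, A.

A, B, D, F# | G#, B, C#, E | C#, E, A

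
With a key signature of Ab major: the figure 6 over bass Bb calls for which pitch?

Counting 5 letter steps above Bb lands on G; in Ab major, that letter is G.

G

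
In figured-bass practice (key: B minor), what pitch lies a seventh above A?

Counting 6 letter steps above A lands on G; in B minor, that letter is G.

G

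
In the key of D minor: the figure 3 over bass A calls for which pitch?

C

Counting 2 letter steps above A lands on C; in D minor, that letter is C.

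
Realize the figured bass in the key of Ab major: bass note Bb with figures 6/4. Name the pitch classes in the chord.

A fourth above Bb in this key is Eb.
A sixth above Bb in this key is G.
Together with the bass Bb, this spells Eb major in second inversion.

Bb, Eb, G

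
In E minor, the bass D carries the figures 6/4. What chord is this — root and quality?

G major

The figures 6/4 indicate a triad in second inversion.
In second inversion the root lies a fourth above the bass: a fourth above D in E minor is G.
The chord tones are D, G, B, giving G major.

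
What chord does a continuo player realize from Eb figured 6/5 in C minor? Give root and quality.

C minor seventh

The figures 6/5 indicate a seventh chord in first inversion.
In first inversion the root lies a sixth above the bass: a sixth above Eb in C minor is C.
The chord tones are Eb, G, Bb, C, giving C minor seventh.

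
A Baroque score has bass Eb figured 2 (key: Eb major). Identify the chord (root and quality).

F minor seventh

The figures 2 indicate a seventh chord in third inversion.
In third inversion the root lies a second above the bass: a second above Eb in Eb major is F.
The chord tones are Eb, F, Ab, C, giving F minor seventh.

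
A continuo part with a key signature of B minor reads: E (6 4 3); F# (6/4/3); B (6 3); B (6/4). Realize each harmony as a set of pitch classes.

E, G, A, C# | F#, A, B, D | B, D, G | B, E, G

E (6/4/3): E, G, A, C#.
F# (6/4/3): F#, A, B, D.
B (6/3): B, D, G.
B (6/4): B, E, G.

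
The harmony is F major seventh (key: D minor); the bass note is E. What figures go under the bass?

4/2

E is the seventh of F major seventh, so the chord is in third inversion.
A seventh chord in third inversion is figured 6/4/2, conventionally abbreviated 4/2.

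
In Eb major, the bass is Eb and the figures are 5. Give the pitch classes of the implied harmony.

The written figures 5 are shorthand for 5/3: the 3 is implied.
A third above Eb in this key is G.
A fifth above Eb in this key is Bb.
Together with the bass Eb, this spells Eb major in root position.

Eb, G, Bb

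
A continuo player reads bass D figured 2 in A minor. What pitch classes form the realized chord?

The written figures 2 are shorthand for 6/4/2: the 6/4 are implied.
A second above D in this key is E.
A fourth above D in this key is G.
A sixth above D in this key is B.
Together with the bass D, this spells E minor seventh in third inversion.

D, E, G, B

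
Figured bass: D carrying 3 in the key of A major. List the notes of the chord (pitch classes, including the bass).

D, F#, A

The written figures 3 are shorthand for 5/3: the 5 is implied.
A third above D in this key is F#.
A fifth above D in this key is A.
Together with the bass D, this spells D major in root position.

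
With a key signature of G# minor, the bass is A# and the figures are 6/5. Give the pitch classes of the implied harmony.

The written figures 6/5 are shorthand for 6/5/3: the 3 is implied.
A third above A# in this key is C#.
A fifth above A# in this key is E.
A sixth above A# in this key is F#.
Together with the bass A#, this spells F# dominant seventh in first inversion.

A#, C#, E, F#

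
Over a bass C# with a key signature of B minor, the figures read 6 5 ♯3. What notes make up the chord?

A third above C# in this key is E, raised to E# by the sharp.
A fifth above C# in this key is G.
A sixth above C# in this key is A.
Together with the bass C#, this spells A augmented seventh in first inversion.

C#, E#, G, A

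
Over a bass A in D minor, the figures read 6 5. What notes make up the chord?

A, C, E, F

The written figures 6 5 are shorthand for 6/5/3: the 3 is implied.
A third above A in this key is C.
A fifth above A in this key is E.
A sixth above A in this key is F.
Together with the bass A, this spells F major seventh in first inversion.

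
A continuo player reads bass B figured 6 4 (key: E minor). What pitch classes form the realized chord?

B, E, G

A fourth above B in this key is E.
A sixth above B in this key is G.
Together with the bass B, this spells E minor in second inversion.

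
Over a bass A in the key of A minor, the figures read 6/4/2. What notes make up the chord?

A, B, D, F

A second above A in this key is B.
A fourth above A in this key is D.
A sixth above A in this key is F.
Together with the bass A, this spells B half-diminished seventh in third inversion.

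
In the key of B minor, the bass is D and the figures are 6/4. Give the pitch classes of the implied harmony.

D, G, B

A fourth above D in this key is G.
A sixth above D in this key is B.
Together with the bass D, this spells G major in second inversion.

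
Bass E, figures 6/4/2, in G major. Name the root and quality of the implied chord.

The figures 6/4/2 indicate a seventh chord in third inversion.
In third inversion the root lies a second above the bass: a second above E in G major is F#.
The chord tones are E, F#, A, C, giving F# half-diminished seventh.

F# half-diminished seventh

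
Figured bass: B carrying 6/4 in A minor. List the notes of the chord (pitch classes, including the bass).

B, E, G

A fourth above B in this key is E.
A sixth above B in this key is G.
Together with the bass B, this spells E minor in second inversion.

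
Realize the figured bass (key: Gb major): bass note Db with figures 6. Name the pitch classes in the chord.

Db, F, Bb

The written figures 6 are shorthand for 6/3: the 3 is implied.
A third above Db in this key is F.
A sixth above Db in this key is Bb.
Together with the bass Db, this spells Bb minor in first inversion.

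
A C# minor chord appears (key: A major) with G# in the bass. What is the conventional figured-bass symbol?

6/4

G# is the fifth of C# minor, so the chord is in second inversion.
A triad in second inversion is figured 6/4, conventionally abbreviated 6/4.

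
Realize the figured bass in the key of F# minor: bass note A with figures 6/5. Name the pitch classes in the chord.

The written figures 6/5 are shorthand for 6/5/3: the 3 is implied.
A third above A in this key is C#.
A fifth above A in this key is E.
A sixth above A in this key is F#.
Together with the bass A, this spells F# minor seventh in first inversion.

A, C#, E, F#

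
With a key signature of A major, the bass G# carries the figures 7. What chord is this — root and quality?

G# half-diminished seventh

The figures 7 indicate a seventh chord in root position.
In root position the bass is the root, so the root is G#.
The chord tones are G#, B, D, F#, giving G# half-diminished seventh.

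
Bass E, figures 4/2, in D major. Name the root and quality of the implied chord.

F# minor seventh

The figures 4/2 indicate a seventh chord in third inversion.
In third inversion the root lies a second above the bass: a second above E in D major is F#.
The chord tones are E, F#, A, C#, giving F# minor seventh.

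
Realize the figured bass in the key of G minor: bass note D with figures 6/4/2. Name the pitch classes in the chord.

A second above D in this key is Eb.
A fourth above D in this key is G.
A sixth above D in this key is Bb.
Together with the bass D, this spells Eb major seventh in third inversion.

D, Eb, G, Bb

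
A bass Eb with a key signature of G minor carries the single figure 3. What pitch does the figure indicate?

Counting 2 letter steps above Eb lands on G; in G minor, that letter is G.

G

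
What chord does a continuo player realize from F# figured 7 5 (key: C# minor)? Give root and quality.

The figures 7 5 indicate a seventh chord in root position.
In root position the bass is the root, so the root is F#.
The chord tones are F#, A, C#, E, giving F# minor seventh.

F# minor seventh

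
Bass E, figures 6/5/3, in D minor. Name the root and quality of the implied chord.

C dominant seventh

The figures 6/5/3 indicate a seventh chord in first inversion.
In first inversion the root lies a sixth above the bass: a sixth above E in D minor is C.
The chord tones are E, G, Bb, C, giving C dominant seventh.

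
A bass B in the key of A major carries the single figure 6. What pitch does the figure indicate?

G#

Counting 5 letter steps above B lands on G; in A major, that letter is G#.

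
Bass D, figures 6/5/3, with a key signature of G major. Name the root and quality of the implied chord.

B minor seventh

The figures 6/5/3 indicate a seventh chord in first inversion.
In first inversion the root lies a sixth above the bass: a sixth above D in G major is B.
The chord tones are D, F#, A, B, giving B minor seventh.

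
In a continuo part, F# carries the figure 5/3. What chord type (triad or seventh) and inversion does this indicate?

triad, root position

Intervals of 5/3 above the bass form a triad; the bass is the root, so this is root position.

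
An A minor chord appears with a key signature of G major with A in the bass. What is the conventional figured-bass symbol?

no figures

A is the root of A minor, so the chord is in root position.
A triad in root position is figured 5/3, conventionally abbreviated (no figures — root-position triad).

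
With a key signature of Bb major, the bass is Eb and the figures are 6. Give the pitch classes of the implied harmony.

The written figures 6 are shorthand for 6/3: the 3 is implied.
A third above Eb in this key is G.
A sixth above Eb in this key is C.
Together with the bass Eb, this spells C minor in first inversion.

Eb, G, C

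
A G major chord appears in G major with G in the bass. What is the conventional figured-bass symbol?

no figures

G is the root of G major, so the chord is in root position.
A triad in root position is figured 5/3, conventionally abbreviated (no figures — root-position triad).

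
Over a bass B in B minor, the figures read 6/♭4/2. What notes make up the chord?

A second above B in this key is C#.
A fourth above B in this key is E, lowered to Eb by the flat.
A sixth above B in this key is G.

B, C#, Eb, G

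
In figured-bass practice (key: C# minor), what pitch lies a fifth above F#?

Counting 4 letter steps above F# lands on C; in C# minor, that letter is C#.

C#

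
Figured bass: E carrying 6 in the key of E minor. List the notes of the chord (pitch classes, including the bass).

The written figures 6 are shorthand for 6/3: the 3 is implied.
A third above E in this key is G.
A sixth above E in this key is C.
Together with the bass E, this spells C major in first inversion.

E, G, C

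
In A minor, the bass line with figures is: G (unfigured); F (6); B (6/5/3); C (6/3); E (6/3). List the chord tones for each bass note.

G, B, D | F, A, D | B, D, F, G | C, E, A | E, G, C

G (5/3): G, B, D.
F (6/3): F, A, D.
B (6/5/3): B, D, F, G.
C (6/3): C, E, A.
E (6/3): E, G, C.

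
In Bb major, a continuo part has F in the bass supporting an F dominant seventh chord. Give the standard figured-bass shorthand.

F is the root of F dominant seventh, so the chord is in root position.
A seventh chord in root position is figured 7/5/3, conventionally abbreviated 7.

7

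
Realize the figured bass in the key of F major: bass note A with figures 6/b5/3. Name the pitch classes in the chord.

A third above A in this key is C.
A fifth above A in this key is E, lowered to Eb by the flat.
A sixth above A in this key is F.
Together with the bass A, this spells F dominant seventh in first inversion.

A, C, Eb, F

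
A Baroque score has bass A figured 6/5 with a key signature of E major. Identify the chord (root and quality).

F# minor seventh

The figures 6/5 indicate a seventh chord in first inversion.
In first inversion the root lies a sixth above the bass: a sixth above A in E major is F#.
The chord tones are A, C#, E, F#, giving F# minor seventh.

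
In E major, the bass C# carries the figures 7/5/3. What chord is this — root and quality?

C# minor seventh

The figures 7/5/3 indicate a seventh chord in root position.
In root position the bass is the root, so the root is C#.
The chord tones are C#, E, G#, B, giving C# minor seventh.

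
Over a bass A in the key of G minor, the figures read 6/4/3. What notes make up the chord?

A, C, D, F

A third above A in this key is C.
A fourth above A in this key is D.
A sixth above A in this key is F.
Together with the bass A, this spells D minor seventh in second inversion.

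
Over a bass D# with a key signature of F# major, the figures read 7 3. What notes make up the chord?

The written figures 7 3 are shorthand for 7/5/3: the 5 is implied.
A third above D# in this key is F#.
A fifth above D# in this key is A#.
A seventh above D# in this key is C#.
Together with the bass D#, this spells D# minor seventh in root position.

D#, F#, A#, C#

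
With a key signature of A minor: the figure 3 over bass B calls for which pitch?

D

Counting 2 letter steps above B lands on D; in A minor, that letter is D.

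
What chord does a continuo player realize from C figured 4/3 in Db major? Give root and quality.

The figures 4/3 indicate a seventh chord in second inversion.
In second inversion the root lies a fourth above the bass: a fourth above C in Db major is F.
The chord tones are C, Eb, F, Ab, giving F minor seventh.

F minor seventh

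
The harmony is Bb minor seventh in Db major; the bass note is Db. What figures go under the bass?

6/5

Db is the third of Bb minor seventh, so the chord is in first inversion.
A seventh chord in first inversion is figured 6/5/3, conventionally abbreviated 6/5.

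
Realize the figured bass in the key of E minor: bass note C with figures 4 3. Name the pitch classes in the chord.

C, E, F#, A

The written figures 4 3 are shorthand for 6/4/3: the 6 is implied.
A third above C in this key is E.
A fourth above C in this key is F#.
A sixth above C in this key is A.
Together with the bass C, this spells F# half-diminished seventh in second inversion.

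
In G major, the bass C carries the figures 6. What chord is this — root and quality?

The figures 6 indicate a triad in first inversion.
In first inversion the root lies a sixth above the bass: a sixth above C in G major is A.
The chord tones are C, E, A, giving A minor.

A minor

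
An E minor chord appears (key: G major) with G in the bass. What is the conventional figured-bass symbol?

6

G is the third of E minor, so the chord is in first inversion.
A triad in first inversion is figured 6/3, conventionally abbreviated 6.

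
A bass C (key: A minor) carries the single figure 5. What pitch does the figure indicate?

G

Counting 4 letter steps above C lands on G; in A minor, that letter is G.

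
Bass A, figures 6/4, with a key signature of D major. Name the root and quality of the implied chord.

The figures 6/4 indicate a triad in second inversion.
In second inversion the root lies a fourth above the bass: a fourth above A in D major is D.
The chord tones are A, D, F#, giving D major.

D major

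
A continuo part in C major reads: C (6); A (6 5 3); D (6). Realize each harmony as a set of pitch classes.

C, E, A | A, C, E, F | D, F, B

C (6/3): C, E, A.
A (6/5/3): A, C, E, F.
D (6/3): D, F, B.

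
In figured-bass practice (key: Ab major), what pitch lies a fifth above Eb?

Bb

Counting 4 letter steps above Eb lands on B; in Ab major, that letter is Bb.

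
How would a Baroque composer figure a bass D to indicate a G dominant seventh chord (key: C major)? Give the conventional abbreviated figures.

4/3

D is the fifth of G dominant seventh, so the chord is in second inversion.
A seventh chord in second inversion is figured 6/4/3, conventionally abbreviated 4/3.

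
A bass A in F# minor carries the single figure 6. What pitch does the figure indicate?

F#

Counting 5 letter steps above A lands on F; in F# minor, that letter is F#.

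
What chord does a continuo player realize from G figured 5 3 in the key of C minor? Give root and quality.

G minor

The figures 5 3 indicate a triad in root position.
In root position the bass is the root, so the root is G.
The chord tones are G, Bb, D, giving G minor.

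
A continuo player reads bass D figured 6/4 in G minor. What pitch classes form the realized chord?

A fourth above D in this key is G.
A sixth above D in this key is Bb.
Together with the bass D, this spells G minor in second inversion.

D, G, Bb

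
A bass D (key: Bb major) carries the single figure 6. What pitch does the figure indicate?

Counting 5 letter steps above D lands on B; in Bb major, that letter is Bb.

Bb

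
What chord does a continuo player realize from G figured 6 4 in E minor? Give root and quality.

C major

The figures 6 4 indicate a triad in second inversion.
In second inversion the root lies a fourth above the bass: a fourth above G in E minor is C.
The chord tones are G, C, E, giving C major.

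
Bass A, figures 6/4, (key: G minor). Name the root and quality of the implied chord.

D minor

The figures 6/4 indicate a triad in second inversion.
In second inversion the root lies a fourth above the bass: a fourth above A in G minor is D.
The chord tones are A, D, F, giving D minor.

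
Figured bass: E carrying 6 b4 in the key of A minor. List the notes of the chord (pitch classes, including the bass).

E, Ab, C

A fourth above E in this key is A, lowered to Ab by the flat.
A sixth above E in this key is C.
Together with the bass E, this spells Ab augmented in second inversion.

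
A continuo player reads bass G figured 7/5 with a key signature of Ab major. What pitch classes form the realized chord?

G, Bb, Db, F

The written figures 7/5 are shorthand for 7/5/3: the 3 is implied.
A third above G in this key is Bb.
A fifth above G in this key is Db.
A seventh above G in this key is F.
Together with the bass G, this spells G half-diminished seventh in root position.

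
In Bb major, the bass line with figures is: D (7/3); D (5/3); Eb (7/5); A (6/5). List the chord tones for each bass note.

D (7/5/3): D, F, A, C.
D (5/3): D, F, A.
Eb (7/5/3): Eb, G, Bb, D.
A (6/5/3): A, C, Eb, F.

D, F, A, C | D, F, A | Eb, G, Bb, D | A, C, Eb, F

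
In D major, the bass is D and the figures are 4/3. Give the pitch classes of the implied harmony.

D, F#, G, B

The written figures 4/3 are shorthand for 6/4/3: the 6 is implied.
A third above D in this key is F#.
A fourth above D in this key is G.
A sixth above D in this key is B.
Together with the bass D, this spells G major seventh in second inversion.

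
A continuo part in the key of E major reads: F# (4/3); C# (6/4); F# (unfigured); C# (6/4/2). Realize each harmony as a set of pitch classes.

F# (6/4/3): F#, A, B, D#.
C# (6/4): C#, F#, A.
F# (5/3): F#, A, C#.
C# (6/4/2): C#, D#, F#, A.

F#, A, B, D# | C#, F#, A | F#, A, C# | C#, D#, F#, A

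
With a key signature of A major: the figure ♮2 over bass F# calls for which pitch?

Counting 1 letter step above F# lands on G; in A major, that letter is G#.
The ♮2 figure makes it natural, giving G.

G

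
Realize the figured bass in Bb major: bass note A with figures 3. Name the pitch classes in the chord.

A, C, Eb

The written figures 3 are shorthand for 5/3: the 5 is implied.
A third above A in this key is C.
A fifth above A in this key is Eb.
Together with the bass A, this spells A diminished in root position.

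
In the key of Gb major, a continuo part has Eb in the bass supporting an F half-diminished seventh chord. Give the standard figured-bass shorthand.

Eb is the seventh of F half-diminished seventh, so the chord is in third inversion.
A seventh chord in third inversion is figured 6/4/2, conventionally abbreviated 4/2.

4/2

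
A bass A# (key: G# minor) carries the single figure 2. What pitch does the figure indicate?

Counting 1 letter step above A# lands on B; in G# minor, that letter is B.

B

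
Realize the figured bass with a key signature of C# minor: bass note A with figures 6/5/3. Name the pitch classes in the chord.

A, C#, E, F#

A third above A in this key is C#.
A fifth above A in this key is E.
A sixth above A in this key is F#.
Together with the bass A, this spells F# minor seventh in first inversion.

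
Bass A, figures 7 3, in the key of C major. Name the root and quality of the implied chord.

A minor seventh

The figures 7 3 indicate a seventh chord in root position.
In root position the bass is the root, so the root is A.
The chord tones are A, C, E, G, giving A minor seventh.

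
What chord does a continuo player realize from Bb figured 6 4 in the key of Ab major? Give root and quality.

The figures 6 4 indicate a triad in second inversion.
In second inversion the root lies a fourth above the bass: a fourth above Bb in Ab major is Eb.
The chord tones are Bb, Eb, G, giving Eb major.

Eb major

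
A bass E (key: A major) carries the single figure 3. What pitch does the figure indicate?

G#

Counting 2 letter steps above E lands on G; in A major, that letter is G#.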